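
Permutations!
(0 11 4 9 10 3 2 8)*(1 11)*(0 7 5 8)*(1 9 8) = [9, 11, 0, 2, 8, 1, 6, 5, 7, 10, 3, 4] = (0 9 10 3 2)(1 11 4 8 7 5)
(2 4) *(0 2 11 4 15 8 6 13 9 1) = (0 2 15 8 6 13 9 1)(4 11) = [2, 0, 15, 3, 11, 5, 13, 7, 6, 1, 10, 4, 12, 9, 14, 8]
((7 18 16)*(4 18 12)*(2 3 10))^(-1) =(2 10 3)(4 12 7 16 18)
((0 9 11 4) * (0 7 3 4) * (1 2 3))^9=(11)(1 7 4 3 2)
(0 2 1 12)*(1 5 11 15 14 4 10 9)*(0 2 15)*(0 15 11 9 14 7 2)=(0 11 15 7 2 5 9 1 12)(4 10 14)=[11, 12, 5, 3, 10, 9, 6, 2, 8, 1, 14, 15, 0, 13, 4, 7]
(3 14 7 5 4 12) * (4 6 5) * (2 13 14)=(2 13 14 7 4 12 3)(5 6)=[0, 1, 13, 2, 12, 6, 5, 4, 8, 9, 10, 11, 3, 14, 7]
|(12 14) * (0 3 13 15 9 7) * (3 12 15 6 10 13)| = 6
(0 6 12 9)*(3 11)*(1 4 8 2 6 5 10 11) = [5, 4, 6, 1, 8, 10, 12, 7, 2, 0, 11, 3, 9] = (0 5 10 11 3 1 4 8 2 6 12 9)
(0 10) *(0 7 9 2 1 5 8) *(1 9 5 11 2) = [10, 11, 9, 3, 4, 8, 6, 5, 0, 1, 7, 2] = (0 10 7 5 8)(1 11 2 9)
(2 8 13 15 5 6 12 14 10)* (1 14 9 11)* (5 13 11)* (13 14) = (1 13 15 14 10 2 8 11)(5 6 12 9) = [0, 13, 8, 3, 4, 6, 12, 7, 11, 5, 2, 1, 9, 15, 10, 14]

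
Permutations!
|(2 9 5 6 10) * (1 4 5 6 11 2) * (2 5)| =|(1 4 2 9 6 10)(5 11)| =6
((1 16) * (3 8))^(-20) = ((1 16)(3 8))^(-20) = (16)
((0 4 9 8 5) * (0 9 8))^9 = (0 9 5 8 4)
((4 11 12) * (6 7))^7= ((4 11 12)(6 7))^7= (4 11 12)(6 7)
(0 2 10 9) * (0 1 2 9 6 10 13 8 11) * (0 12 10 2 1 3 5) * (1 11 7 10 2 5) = [9, 11, 13, 1, 4, 0, 5, 10, 7, 3, 6, 12, 2, 8] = (0 9 3 1 11 12 2 13 8 7 10 6 5)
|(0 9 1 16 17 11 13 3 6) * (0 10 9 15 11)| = 11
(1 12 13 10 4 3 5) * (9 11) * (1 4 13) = [0, 12, 2, 5, 3, 4, 6, 7, 8, 11, 13, 9, 1, 10] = (1 12)(3 5 4)(9 11)(10 13)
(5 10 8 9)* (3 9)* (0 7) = (0 7)(3 9 5 10 8) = [7, 1, 2, 9, 4, 10, 6, 0, 3, 5, 8]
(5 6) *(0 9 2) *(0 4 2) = (0 9)(2 4)(5 6) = [9, 1, 4, 3, 2, 6, 5, 7, 8, 0]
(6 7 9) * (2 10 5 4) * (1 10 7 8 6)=(1 10 5 4 2 7 9)(6 8)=[0, 10, 7, 3, 2, 4, 8, 9, 6, 1, 5]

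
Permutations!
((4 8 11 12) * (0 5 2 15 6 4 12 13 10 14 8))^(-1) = (0 4 6 15 2 5)(8 14 10 13 11)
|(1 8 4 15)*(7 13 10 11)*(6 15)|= 20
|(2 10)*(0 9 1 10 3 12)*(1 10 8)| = |(0 9 10 2 3 12)(1 8)| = 6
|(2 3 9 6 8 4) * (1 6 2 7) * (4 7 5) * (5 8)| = 6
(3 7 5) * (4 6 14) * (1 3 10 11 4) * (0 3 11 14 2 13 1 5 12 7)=(0 3)(1 11 4 6 2 13)(5 10 14)(7 12)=[3, 11, 13, 0, 6, 10, 2, 12, 8, 9, 14, 4, 7, 1, 5]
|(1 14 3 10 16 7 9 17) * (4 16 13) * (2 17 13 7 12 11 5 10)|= |(1 14 3 2 17)(4 16 12 11 5 10 7 9 13)|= 45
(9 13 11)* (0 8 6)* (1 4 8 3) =[3, 4, 2, 1, 8, 5, 0, 7, 6, 13, 10, 9, 12, 11] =(0 3 1 4 8 6)(9 13 11)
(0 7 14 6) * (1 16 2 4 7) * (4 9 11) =(0 1 16 2 9 11 4 7 14 6) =[1, 16, 9, 3, 7, 5, 0, 14, 8, 11, 10, 4, 12, 13, 6, 15, 2]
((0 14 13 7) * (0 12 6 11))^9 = (0 13 12 11 14 7 6)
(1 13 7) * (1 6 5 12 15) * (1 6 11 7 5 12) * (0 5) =(0 5 1 13)(6 12 15)(7 11) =[5, 13, 2, 3, 4, 1, 12, 11, 8, 9, 10, 7, 15, 0, 14, 6]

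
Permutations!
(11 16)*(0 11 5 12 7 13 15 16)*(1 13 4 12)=(0 11)(1 13 15 16 5)(4 12 7)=[11, 13, 2, 3, 12, 1, 6, 4, 8, 9, 10, 0, 7, 15, 14, 16, 5]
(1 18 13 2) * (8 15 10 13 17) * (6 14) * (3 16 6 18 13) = [0, 13, 1, 16, 4, 5, 14, 7, 15, 9, 3, 11, 12, 2, 18, 10, 6, 8, 17] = (1 13 2)(3 16 6 14 18 17 8 15 10)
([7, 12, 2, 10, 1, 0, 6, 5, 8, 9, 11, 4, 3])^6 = (12)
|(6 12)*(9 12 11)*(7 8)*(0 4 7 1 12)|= 9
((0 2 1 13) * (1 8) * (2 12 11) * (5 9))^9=((0 12 11 2 8 1 13)(5 9))^9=(0 11 8 13 12 2 1)(5 9)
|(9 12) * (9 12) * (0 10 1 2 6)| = |(12)(0 10 1 2 6)| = 5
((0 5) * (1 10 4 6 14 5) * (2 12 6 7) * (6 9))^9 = ((0 1 10 4 7 2 12 9 6 14 5))^9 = (0 14 9 2 4 1 5 6 12 7 10)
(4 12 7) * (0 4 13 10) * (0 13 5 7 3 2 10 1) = (0 4 12 3 2 10 13 1)(5 7) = [4, 0, 10, 2, 12, 7, 6, 5, 8, 9, 13, 11, 3, 1]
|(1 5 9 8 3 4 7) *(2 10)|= 14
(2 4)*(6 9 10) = [0, 1, 4, 3, 2, 5, 9, 7, 8, 10, 6] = (2 4)(6 9 10)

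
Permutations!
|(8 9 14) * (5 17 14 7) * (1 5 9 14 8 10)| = |(1 5 17 8 14 10)(7 9)| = 6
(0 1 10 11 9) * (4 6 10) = (0 1 4 6 10 11 9) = [1, 4, 2, 3, 6, 5, 10, 7, 8, 0, 11, 9]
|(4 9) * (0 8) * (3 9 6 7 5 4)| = 4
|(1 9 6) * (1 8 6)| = 2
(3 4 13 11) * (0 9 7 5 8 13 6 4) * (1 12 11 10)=(0 9 7 5 8 13 10 1 12 11 3)(4 6)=[9, 12, 2, 0, 6, 8, 4, 5, 13, 7, 1, 3, 11, 10]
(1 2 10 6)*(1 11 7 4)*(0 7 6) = (0 7 4 1 2 10)(6 11) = [7, 2, 10, 3, 1, 5, 11, 4, 8, 9, 0, 6]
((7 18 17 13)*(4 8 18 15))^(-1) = (4 15 7 13 17 18 8)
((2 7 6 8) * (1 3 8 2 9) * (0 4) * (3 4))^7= (0 3 8 9 1 4)(2 7 6)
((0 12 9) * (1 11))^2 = (0 9 12)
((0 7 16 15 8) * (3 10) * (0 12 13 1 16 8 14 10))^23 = (0 7 8 12 13 1 16 15 14 10 3)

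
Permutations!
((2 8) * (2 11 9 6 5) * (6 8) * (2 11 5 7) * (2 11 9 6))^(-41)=(5 9 8)(6 7 11)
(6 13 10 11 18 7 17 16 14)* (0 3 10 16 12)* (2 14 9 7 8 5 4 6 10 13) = (0 3 13 16 9 7 17 12)(2 14 10 11 18 8 5 4 6) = [3, 1, 14, 13, 6, 4, 2, 17, 5, 7, 11, 18, 0, 16, 10, 15, 9, 12, 8]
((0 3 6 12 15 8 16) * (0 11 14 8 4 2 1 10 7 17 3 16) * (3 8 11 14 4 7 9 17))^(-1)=(0 8 17 9 10 1 2 4 11 14 16)(3 7 15 12 6)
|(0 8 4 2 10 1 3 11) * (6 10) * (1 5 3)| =9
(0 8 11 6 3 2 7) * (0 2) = (0 8 11 6 3)(2 7) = [8, 1, 7, 0, 4, 5, 3, 2, 11, 9, 10, 6]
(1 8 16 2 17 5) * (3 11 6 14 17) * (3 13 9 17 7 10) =[0, 8, 13, 11, 4, 1, 14, 10, 16, 17, 3, 6, 12, 9, 7, 15, 2, 5] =(1 8 16 2 13 9 17 5)(3 11 6 14 7 10)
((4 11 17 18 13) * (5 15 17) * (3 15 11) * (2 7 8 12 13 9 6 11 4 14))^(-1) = ((2 7 8 12 13 14)(3 15 17 18 9 6 11 5 4))^(-1) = (2 14 13 12 8 7)(3 4 5 11 6 9 18 17 15)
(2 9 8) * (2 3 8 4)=[0, 1, 9, 8, 2, 5, 6, 7, 3, 4]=(2 9 4)(3 8)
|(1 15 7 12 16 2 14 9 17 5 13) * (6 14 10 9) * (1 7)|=|(1 15)(2 10 9 17 5 13 7 12 16)(6 14)|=18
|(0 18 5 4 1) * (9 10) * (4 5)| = 4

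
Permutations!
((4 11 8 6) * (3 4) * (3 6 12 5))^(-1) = ((3 4 11 8 12 5))^(-1) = (3 5 12 8 11 4)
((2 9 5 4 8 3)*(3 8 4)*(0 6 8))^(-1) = (0 8 6)(2 3 5 9)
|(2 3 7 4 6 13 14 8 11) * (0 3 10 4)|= |(0 3 7)(2 10 4 6 13 14 8 11)|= 24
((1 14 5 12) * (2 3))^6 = (1 5)(12 14)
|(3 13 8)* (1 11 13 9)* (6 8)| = |(1 11 13 6 8 3 9)| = 7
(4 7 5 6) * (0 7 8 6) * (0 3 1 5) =(0 7)(1 5 3)(4 8 6) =[7, 5, 2, 1, 8, 3, 4, 0, 6]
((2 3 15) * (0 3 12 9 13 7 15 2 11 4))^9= (0 4 11 15 7 13 9 12 2 3)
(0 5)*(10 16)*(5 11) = (0 11 5)(10 16) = [11, 1, 2, 3, 4, 0, 6, 7, 8, 9, 16, 5, 12, 13, 14, 15, 10]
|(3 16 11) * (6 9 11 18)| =|(3 16 18 6 9 11)| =6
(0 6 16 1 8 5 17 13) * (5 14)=(0 6 16 1 8 14 5 17 13)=[6, 8, 2, 3, 4, 17, 16, 7, 14, 9, 10, 11, 12, 0, 5, 15, 1, 13]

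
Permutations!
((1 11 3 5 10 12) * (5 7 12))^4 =(1 12 7 3 11)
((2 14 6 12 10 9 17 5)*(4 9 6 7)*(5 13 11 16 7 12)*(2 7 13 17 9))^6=((17)(2 14 12 10 6 5 7 4)(11 16 13))^6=(17)(2 7 6 12)(4 5 10 14)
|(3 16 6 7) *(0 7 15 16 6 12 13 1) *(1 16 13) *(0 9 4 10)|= 12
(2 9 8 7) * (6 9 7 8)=[0, 1, 7, 3, 4, 5, 9, 2, 8, 6]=(2 7)(6 9)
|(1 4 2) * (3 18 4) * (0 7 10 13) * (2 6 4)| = 4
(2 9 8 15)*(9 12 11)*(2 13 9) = (2 12 11)(8 15 13 9) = [0, 1, 12, 3, 4, 5, 6, 7, 15, 8, 10, 2, 11, 9, 14, 13]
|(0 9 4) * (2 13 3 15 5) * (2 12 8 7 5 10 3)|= |(0 9 4)(2 13)(3 15 10)(5 12 8 7)|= 12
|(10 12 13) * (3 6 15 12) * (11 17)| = 6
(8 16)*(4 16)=(4 16 8)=[0, 1, 2, 3, 16, 5, 6, 7, 4, 9, 10, 11, 12, 13, 14, 15, 8]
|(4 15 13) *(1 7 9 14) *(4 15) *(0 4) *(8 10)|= |(0 4)(1 7 9 14)(8 10)(13 15)|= 4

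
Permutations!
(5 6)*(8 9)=[0, 1, 2, 3, 4, 6, 5, 7, 9, 8]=(5 6)(8 9)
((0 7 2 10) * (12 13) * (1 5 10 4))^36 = ((0 7 2 4 1 5 10)(12 13))^36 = (13)(0 7 2 4 1 5 10)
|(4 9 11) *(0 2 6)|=3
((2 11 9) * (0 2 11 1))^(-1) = ((0 2 1)(9 11))^(-1) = (0 1 2)(9 11)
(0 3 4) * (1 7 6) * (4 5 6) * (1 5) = (0 3 1 7 4)(5 6) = [3, 7, 2, 1, 0, 6, 5, 4]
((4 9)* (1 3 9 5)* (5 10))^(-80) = ((1 3 9 4 10 5))^(-80) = (1 10 9)(3 5 4)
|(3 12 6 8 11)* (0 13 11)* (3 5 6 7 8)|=9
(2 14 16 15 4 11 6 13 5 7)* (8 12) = (2 14 16 15 4 11 6 13 5 7)(8 12) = [0, 1, 14, 3, 11, 7, 13, 2, 12, 9, 10, 6, 8, 5, 16, 4, 15]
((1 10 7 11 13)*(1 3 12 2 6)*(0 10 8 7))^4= (1 13 6 11 2 7 12 8 3)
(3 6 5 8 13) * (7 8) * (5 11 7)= (3 6 11 7 8 13)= [0, 1, 2, 6, 4, 5, 11, 8, 13, 9, 10, 7, 12, 3]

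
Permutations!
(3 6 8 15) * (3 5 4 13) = (3 6 8 15 5 4 13) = [0, 1, 2, 6, 13, 4, 8, 7, 15, 9, 10, 11, 12, 3, 14, 5]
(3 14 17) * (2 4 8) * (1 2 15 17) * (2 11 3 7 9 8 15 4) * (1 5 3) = (1 11)(3 14 5)(4 15 17 7 9 8) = [0, 11, 2, 14, 15, 3, 6, 9, 4, 8, 10, 1, 12, 13, 5, 17, 16, 7]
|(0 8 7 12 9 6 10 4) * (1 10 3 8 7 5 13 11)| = 13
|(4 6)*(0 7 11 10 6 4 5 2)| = 7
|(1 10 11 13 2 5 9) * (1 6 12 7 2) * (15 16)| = |(1 10 11 13)(2 5 9 6 12 7)(15 16)| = 12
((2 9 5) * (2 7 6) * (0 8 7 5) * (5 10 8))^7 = (0 9 2 6 7 8 10 5)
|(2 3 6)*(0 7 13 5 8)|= 15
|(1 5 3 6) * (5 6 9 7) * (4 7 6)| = |(1 4 7 5 3 9 6)| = 7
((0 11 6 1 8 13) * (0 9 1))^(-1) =(0 6 11)(1 9 13 8)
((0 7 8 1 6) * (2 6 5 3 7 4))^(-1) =(0 6 2 4)(1 8 7 3 5) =((0 4 2 6)(1 5 3 7 8))^(-1)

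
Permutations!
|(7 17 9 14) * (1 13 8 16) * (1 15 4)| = |(1 13 8 16 15 4)(7 17 9 14)| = 12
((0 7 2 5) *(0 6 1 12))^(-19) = (0 2 6 12 7 5 1)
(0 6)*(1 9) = (0 6)(1 9) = [6, 9, 2, 3, 4, 5, 0, 7, 8, 1]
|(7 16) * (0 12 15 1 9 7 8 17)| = 9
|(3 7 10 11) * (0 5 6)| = 12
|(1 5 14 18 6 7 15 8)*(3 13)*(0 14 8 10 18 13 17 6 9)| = |(0 14 13 3 17 6 7 15 10 18 9)(1 5 8)| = 33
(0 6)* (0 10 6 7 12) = (0 7 12)(6 10) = [7, 1, 2, 3, 4, 5, 10, 12, 8, 9, 6, 11, 0]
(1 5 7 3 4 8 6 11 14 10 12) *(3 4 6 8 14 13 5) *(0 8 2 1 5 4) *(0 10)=(0 8 2 1 3 6 11 13 4 14)(5 7 10 12)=[8, 3, 1, 6, 14, 7, 11, 10, 2, 9, 12, 13, 5, 4, 0]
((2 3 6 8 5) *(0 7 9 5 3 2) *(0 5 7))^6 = (9)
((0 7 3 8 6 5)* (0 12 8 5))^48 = (0 6 8 12 5 3 7)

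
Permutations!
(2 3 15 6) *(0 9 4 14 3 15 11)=(0 9 4 14 3 11)(2 15 6)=[9, 1, 15, 11, 14, 5, 2, 7, 8, 4, 10, 0, 12, 13, 3, 6]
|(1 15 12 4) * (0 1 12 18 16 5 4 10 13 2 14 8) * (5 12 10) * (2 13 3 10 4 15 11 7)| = 70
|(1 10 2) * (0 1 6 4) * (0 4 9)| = |(0 1 10 2 6 9)| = 6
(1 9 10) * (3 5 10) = (1 9 3 5 10) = [0, 9, 2, 5, 4, 10, 6, 7, 8, 3, 1]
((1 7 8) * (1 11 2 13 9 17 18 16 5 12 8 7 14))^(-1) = ((1 14)(2 13 9 17 18 16 5 12 8 11))^(-1) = (1 14)(2 11 8 12 5 16 18 17 9 13)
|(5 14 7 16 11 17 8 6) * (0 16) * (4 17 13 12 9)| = 13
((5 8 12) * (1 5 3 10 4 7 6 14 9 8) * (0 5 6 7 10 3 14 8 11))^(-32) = ((0 5 1 6 8 12 14 9 11)(4 10))^(-32) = (0 8 11 6 9 1 14 5 12)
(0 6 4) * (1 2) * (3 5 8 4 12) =(0 6 12 3 5 8 4)(1 2) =[6, 2, 1, 5, 0, 8, 12, 7, 4, 9, 10, 11, 3]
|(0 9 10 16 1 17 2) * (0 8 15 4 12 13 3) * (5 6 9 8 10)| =105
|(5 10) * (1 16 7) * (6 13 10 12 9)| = 6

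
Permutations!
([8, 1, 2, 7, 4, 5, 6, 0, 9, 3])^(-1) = (0 7 3 9 8)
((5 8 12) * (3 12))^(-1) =((3 12 5 8))^(-1) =(3 8 5 12)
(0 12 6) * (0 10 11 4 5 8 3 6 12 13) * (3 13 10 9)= [10, 1, 2, 6, 5, 8, 9, 7, 13, 3, 11, 4, 12, 0]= (0 10 11 4 5 8 13)(3 6 9)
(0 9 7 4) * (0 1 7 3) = [9, 7, 2, 0, 1, 5, 6, 4, 8, 3] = (0 9 3)(1 7 4)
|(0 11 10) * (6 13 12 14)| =12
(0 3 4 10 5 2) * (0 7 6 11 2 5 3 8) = (0 8)(2 7 6 11)(3 4 10) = [8, 1, 7, 4, 10, 5, 11, 6, 0, 9, 3, 2]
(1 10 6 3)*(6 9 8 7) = (1 10 9 8 7 6 3) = [0, 10, 2, 1, 4, 5, 3, 6, 7, 8, 9]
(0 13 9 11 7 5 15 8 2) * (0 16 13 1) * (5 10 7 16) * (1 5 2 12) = (0 5 15 8 12 1)(7 10)(9 11 16 13) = [5, 0, 2, 3, 4, 15, 6, 10, 12, 11, 7, 16, 1, 9, 14, 8, 13]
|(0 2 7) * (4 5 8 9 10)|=15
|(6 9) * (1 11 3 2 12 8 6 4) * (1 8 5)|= 12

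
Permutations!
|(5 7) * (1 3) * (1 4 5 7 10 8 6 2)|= 8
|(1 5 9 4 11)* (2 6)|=|(1 5 9 4 11)(2 6)|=10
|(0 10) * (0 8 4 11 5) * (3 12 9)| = |(0 10 8 4 11 5)(3 12 9)| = 6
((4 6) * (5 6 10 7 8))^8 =((4 10 7 8 5 6))^8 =(4 7 5)(6 10 8)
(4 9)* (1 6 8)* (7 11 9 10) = (1 6 8)(4 10 7 11 9) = [0, 6, 2, 3, 10, 5, 8, 11, 1, 4, 7, 9]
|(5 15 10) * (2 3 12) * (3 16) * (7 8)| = 12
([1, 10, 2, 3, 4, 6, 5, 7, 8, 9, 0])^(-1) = [10, 0, 2, 3, 4, 6, 5, 7, 8, 9, 1]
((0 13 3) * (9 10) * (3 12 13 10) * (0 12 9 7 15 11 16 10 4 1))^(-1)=(0 1 4)(3 9 13 12)(7 10 16 11 15)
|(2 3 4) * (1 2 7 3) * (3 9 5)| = 10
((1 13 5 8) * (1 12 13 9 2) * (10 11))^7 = ((1 9 2)(5 8 12 13)(10 11))^7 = (1 9 2)(5 13 12 8)(10 11)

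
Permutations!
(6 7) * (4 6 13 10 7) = (4 6)(7 13 10) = [0, 1, 2, 3, 6, 5, 4, 13, 8, 9, 7, 11, 12, 10]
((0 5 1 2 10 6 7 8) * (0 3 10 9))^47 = ((0 5 1 2 9)(3 10 6 7 8))^47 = (0 1 9 5 2)(3 6 8 10 7)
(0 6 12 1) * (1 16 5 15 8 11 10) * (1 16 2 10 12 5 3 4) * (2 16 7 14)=[6, 0, 10, 4, 1, 15, 5, 14, 11, 9, 7, 12, 16, 13, 2, 8, 3]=(0 6 5 15 8 11 12 16 3 4 1)(2 10 7 14)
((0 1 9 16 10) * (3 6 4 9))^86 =((0 1 3 6 4 9 16 10))^86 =(0 16 4 3)(1 10 9 6)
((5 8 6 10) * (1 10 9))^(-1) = ((1 10 5 8 6 9))^(-1) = (1 9 6 8 5 10)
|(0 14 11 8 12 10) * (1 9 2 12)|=|(0 14 11 8 1 9 2 12 10)|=9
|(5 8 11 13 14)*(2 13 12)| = |(2 13 14 5 8 11 12)| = 7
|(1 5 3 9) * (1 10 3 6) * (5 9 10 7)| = 10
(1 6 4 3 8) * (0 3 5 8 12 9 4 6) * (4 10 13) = (0 3 12 9 10 13 4 5 8 1) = [3, 0, 2, 12, 5, 8, 6, 7, 1, 10, 13, 11, 9, 4]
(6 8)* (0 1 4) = (0 1 4)(6 8) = [1, 4, 2, 3, 0, 5, 8, 7, 6]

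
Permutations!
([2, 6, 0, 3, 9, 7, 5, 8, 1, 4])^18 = [0, 7, 2, 3, 4, 1, 8, 6, 5, 9]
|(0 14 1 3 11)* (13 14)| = 6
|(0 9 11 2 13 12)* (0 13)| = |(0 9 11 2)(12 13)| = 4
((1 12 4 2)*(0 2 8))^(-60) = ((0 2 1 12 4 8))^(-60) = (12)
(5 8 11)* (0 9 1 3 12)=[9, 3, 2, 12, 4, 8, 6, 7, 11, 1, 10, 5, 0]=(0 9 1 3 12)(5 8 11)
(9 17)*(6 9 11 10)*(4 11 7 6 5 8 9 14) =(4 11 10 5 8 9 17 7 6 14) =[0, 1, 2, 3, 11, 8, 14, 6, 9, 17, 5, 10, 12, 13, 4, 15, 16, 7]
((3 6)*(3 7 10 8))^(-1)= (3 8 10 7 6)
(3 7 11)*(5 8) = [0, 1, 2, 7, 4, 8, 6, 11, 5, 9, 10, 3] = (3 7 11)(5 8)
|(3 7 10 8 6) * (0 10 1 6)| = 12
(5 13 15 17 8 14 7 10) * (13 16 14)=(5 16 14 7 10)(8 13 15 17)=[0, 1, 2, 3, 4, 16, 6, 10, 13, 9, 5, 11, 12, 15, 7, 17, 14, 8]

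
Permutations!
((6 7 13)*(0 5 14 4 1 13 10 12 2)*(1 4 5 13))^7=((0 13 6 7 10 12 2)(5 14))^7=(5 14)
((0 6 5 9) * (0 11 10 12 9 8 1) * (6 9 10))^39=((0 9 11 6 5 8 1)(10 12))^39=(0 5 9 8 11 1 6)(10 12)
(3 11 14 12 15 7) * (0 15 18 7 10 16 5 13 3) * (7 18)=(18)(0 15 10 16 5 13 3 11 14 12 7)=[15, 1, 2, 11, 4, 13, 6, 0, 8, 9, 16, 14, 7, 3, 12, 10, 5, 17, 18]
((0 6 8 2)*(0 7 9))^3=((0 6 8 2 7 9))^3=(0 2)(6 7)(8 9)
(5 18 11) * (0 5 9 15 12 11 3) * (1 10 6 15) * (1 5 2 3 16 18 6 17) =(0 2 3)(1 10 17)(5 6 15 12 11 9)(16 18) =[2, 10, 3, 0, 4, 6, 15, 7, 8, 5, 17, 9, 11, 13, 14, 12, 18, 1, 16]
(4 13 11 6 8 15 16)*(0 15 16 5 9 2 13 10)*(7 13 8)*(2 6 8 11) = (0 15 5 9 6 7 13 2 11 8 16 4 10) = [15, 1, 11, 3, 10, 9, 7, 13, 16, 6, 0, 8, 12, 2, 14, 5, 4]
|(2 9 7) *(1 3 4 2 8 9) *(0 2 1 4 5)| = |(0 2 4 1 3 5)(7 8 9)| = 6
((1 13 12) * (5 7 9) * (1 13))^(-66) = (13)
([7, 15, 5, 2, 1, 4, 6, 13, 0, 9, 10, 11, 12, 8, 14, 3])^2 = (0 13)(1 3 5)(2 4 15)(7 8)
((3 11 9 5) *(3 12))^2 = (3 9 12 11 5)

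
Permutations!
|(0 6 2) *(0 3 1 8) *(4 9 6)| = |(0 4 9 6 2 3 1 8)| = 8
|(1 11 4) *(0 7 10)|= 3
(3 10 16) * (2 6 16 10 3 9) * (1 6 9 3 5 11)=(1 6 16 3 5 11)(2 9)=[0, 6, 9, 5, 4, 11, 16, 7, 8, 2, 10, 1, 12, 13, 14, 15, 3]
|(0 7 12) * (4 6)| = 6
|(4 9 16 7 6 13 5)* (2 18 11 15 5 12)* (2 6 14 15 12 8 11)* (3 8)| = 42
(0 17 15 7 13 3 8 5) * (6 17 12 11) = (0 12 11 6 17 15 7 13 3 8 5) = [12, 1, 2, 8, 4, 0, 17, 13, 5, 9, 10, 6, 11, 3, 14, 7, 16, 15]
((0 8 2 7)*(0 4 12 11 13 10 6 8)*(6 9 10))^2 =((2 7 4 12 11 13 6 8)(9 10))^2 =(2 4 11 6)(7 12 13 8)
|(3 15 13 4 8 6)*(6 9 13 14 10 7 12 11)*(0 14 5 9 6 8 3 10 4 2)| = 18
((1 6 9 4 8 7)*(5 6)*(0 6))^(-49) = ((0 6 9 4 8 7 1 5))^(-49) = (0 5 1 7 8 4 9 6)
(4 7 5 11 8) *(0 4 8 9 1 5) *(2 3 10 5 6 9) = (0 4 7)(1 6 9)(2 3 10 5 11) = [4, 6, 3, 10, 7, 11, 9, 0, 8, 1, 5, 2]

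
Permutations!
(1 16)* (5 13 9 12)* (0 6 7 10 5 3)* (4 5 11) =(0 6 7 10 11 4 5 13 9 12 3)(1 16) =[6, 16, 2, 0, 5, 13, 7, 10, 8, 12, 11, 4, 3, 9, 14, 15, 1]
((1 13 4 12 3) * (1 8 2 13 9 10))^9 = ((1 9 10)(2 13 4 12 3 8))^9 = (2 12)(3 13)(4 8)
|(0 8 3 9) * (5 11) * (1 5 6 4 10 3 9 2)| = 24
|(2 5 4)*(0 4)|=4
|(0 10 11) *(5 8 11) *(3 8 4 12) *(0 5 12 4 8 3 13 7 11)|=|(0 10 12 13 7 11 5 8)|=8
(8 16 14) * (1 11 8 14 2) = [0, 11, 1, 3, 4, 5, 6, 7, 16, 9, 10, 8, 12, 13, 14, 15, 2] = (1 11 8 16 2)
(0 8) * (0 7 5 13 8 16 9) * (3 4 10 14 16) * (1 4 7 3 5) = [5, 4, 2, 7, 10, 13, 6, 1, 3, 0, 14, 11, 12, 8, 16, 15, 9] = (0 5 13 8 3 7 1 4 10 14 16 9)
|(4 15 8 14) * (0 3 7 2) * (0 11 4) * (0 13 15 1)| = |(0 3 7 2 11 4 1)(8 14 13 15)| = 28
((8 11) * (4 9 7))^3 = (8 11)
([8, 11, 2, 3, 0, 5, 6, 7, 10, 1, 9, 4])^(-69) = [8, 11, 2, 3, 0, 5, 6, 7, 10, 1, 9, 4]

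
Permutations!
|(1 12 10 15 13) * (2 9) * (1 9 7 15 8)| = 20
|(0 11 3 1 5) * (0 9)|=|(0 11 3 1 5 9)|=6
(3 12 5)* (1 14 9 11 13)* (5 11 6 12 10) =[0, 14, 2, 10, 4, 3, 12, 7, 8, 6, 5, 13, 11, 1, 9] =(1 14 9 6 12 11 13)(3 10 5)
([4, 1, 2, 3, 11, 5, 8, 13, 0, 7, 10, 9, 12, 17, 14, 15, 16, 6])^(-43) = [11, 1, 2, 3, 9, 5, 0, 17, 4, 13, 10, 7, 12, 6, 14, 15, 16, 8]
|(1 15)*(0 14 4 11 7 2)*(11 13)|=14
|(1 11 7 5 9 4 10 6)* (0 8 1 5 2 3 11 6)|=|(0 8 1 6 5 9 4 10)(2 3 11 7)|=8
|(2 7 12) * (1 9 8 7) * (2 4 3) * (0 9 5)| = |(0 9 8 7 12 4 3 2 1 5)| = 10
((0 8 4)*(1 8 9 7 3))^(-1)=(0 4 8 1 3 7 9)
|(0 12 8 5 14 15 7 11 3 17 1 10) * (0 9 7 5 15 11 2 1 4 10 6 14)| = 55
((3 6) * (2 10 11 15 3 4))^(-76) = ((2 10 11 15 3 6 4))^(-76) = (2 10 11 15 3 6 4)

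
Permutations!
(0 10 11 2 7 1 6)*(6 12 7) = (0 10 11 2 6)(1 12 7) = [10, 12, 6, 3, 4, 5, 0, 1, 8, 9, 11, 2, 7]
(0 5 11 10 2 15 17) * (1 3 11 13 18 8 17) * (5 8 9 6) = [8, 3, 15, 11, 4, 13, 5, 7, 17, 6, 2, 10, 12, 18, 14, 1, 16, 0, 9] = (0 8 17)(1 3 11 10 2 15)(5 13 18 9 6)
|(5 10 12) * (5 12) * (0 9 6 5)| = |(12)(0 9 6 5 10)| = 5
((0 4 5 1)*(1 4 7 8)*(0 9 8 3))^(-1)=((0 7 3)(1 9 8)(4 5))^(-1)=(0 3 7)(1 8 9)(4 5)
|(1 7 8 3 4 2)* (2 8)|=3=|(1 7 2)(3 4 8)|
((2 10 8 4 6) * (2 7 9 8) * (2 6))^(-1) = (2 4 8 9 7 6 10)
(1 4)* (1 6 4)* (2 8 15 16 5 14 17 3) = (2 8 15 16 5 14 17 3)(4 6) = [0, 1, 8, 2, 6, 14, 4, 7, 15, 9, 10, 11, 12, 13, 17, 16, 5, 3]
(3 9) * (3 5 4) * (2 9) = [0, 1, 9, 2, 3, 4, 6, 7, 8, 5] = (2 9 5 4 3)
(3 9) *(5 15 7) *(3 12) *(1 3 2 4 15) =[0, 3, 4, 9, 15, 1, 6, 5, 8, 12, 10, 11, 2, 13, 14, 7] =(1 3 9 12 2 4 15 7 5)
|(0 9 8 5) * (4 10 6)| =12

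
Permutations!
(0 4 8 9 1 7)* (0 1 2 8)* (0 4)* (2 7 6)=(1 6 2 8 9 7)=[0, 6, 8, 3, 4, 5, 2, 1, 9, 7]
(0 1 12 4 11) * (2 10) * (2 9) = (0 1 12 4 11)(2 10 9) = [1, 12, 10, 3, 11, 5, 6, 7, 8, 2, 9, 0, 4]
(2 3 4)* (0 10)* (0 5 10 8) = (0 8)(2 3 4)(5 10) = [8, 1, 3, 4, 2, 10, 6, 7, 0, 9, 5]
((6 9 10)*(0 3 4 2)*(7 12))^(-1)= (0 2 4 3)(6 10 9)(7 12)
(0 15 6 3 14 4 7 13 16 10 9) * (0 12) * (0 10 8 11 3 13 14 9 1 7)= (0 15 6 13 16 8 11 3 9 12 10 1 7 14 4)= [15, 7, 2, 9, 0, 5, 13, 14, 11, 12, 1, 3, 10, 16, 4, 6, 8]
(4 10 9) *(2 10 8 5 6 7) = [0, 1, 10, 3, 8, 6, 7, 2, 5, 4, 9] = (2 10 9 4 8 5 6 7)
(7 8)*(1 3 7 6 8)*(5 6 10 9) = (1 3 7)(5 6 8 10 9) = [0, 3, 2, 7, 4, 6, 8, 1, 10, 5, 9]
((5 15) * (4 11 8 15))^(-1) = (4 5 15 8 11)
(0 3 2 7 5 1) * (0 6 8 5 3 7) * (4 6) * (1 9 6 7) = (0 1 4 7 3 2)(5 9 6 8) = [1, 4, 0, 2, 7, 9, 8, 3, 5, 6]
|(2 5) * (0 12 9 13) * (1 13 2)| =|(0 12 9 2 5 1 13)| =7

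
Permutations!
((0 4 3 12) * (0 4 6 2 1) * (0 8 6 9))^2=((0 9)(1 8 6 2)(3 12 4))^2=(1 6)(2 8)(3 4 12)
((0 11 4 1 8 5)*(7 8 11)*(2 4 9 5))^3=((0 7 8 2 4 1 11 9 5))^3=(0 2 11)(1 5 8)(4 9 7)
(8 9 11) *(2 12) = (2 12)(8 9 11) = [0, 1, 12, 3, 4, 5, 6, 7, 9, 11, 10, 8, 2]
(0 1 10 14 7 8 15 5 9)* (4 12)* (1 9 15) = (0 9)(1 10 14 7 8)(4 12)(5 15) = [9, 10, 2, 3, 12, 15, 6, 8, 1, 0, 14, 11, 4, 13, 7, 5]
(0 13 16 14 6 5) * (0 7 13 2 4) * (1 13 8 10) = (0 2 4)(1 13 16 14 6 5 7 8 10) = [2, 13, 4, 3, 0, 7, 5, 8, 10, 9, 1, 11, 12, 16, 6, 15, 14]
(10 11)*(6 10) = (6 10 11) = [0, 1, 2, 3, 4, 5, 10, 7, 8, 9, 11, 6]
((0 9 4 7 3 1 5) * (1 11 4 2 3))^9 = (11)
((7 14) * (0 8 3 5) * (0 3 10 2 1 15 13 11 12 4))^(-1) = ((0 8 10 2 1 15 13 11 12 4)(3 5)(7 14))^(-1) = (0 4 12 11 13 15 1 2 10 8)(3 5)(7 14)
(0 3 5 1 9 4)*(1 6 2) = (0 3 5 6 2 1 9 4) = [3, 9, 1, 5, 0, 6, 2, 7, 8, 4]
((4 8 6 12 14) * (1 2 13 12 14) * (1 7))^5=((1 2 13 12 7)(4 8 6 14))^5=(4 8 6 14)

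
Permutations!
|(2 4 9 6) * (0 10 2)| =6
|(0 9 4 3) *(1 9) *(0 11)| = 6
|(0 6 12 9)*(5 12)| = 5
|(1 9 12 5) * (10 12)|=5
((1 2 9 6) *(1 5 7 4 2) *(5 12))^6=((2 9 6 12 5 7 4))^6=(2 4 7 5 12 6 9)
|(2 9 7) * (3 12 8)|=3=|(2 9 7)(3 12 8)|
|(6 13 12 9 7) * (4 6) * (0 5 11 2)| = 12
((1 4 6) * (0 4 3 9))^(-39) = (0 1)(3 4)(6 9)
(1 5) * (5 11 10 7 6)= [0, 11, 2, 3, 4, 1, 5, 6, 8, 9, 7, 10]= (1 11 10 7 6 5)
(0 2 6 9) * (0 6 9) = (0 2 9 6) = [2, 1, 9, 3, 4, 5, 0, 7, 8, 6]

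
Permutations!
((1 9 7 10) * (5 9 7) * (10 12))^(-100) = (12)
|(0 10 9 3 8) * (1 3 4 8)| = |(0 10 9 4 8)(1 3)| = 10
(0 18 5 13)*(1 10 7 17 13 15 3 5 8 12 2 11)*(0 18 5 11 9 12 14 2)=(0 5 15 3 11 1 10 7 17 13 18 8 14 2 9 12)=[5, 10, 9, 11, 4, 15, 6, 17, 14, 12, 7, 1, 0, 18, 2, 3, 16, 13, 8]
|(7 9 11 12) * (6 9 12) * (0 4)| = 6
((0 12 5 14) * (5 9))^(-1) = (0 14 5 9 12)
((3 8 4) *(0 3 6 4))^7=((0 3 8)(4 6))^7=(0 3 8)(4 6)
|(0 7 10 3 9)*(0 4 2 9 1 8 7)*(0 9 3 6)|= |(0 9 4 2 3 1 8 7 10 6)|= 10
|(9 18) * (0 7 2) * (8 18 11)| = |(0 7 2)(8 18 9 11)| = 12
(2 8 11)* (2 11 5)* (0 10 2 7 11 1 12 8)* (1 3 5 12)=(0 10 2)(3 5 7 11)(8 12)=[10, 1, 0, 5, 4, 7, 6, 11, 12, 9, 2, 3, 8]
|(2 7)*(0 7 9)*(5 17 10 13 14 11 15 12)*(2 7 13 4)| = |(0 13 14 11 15 12 5 17 10 4 2 9)| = 12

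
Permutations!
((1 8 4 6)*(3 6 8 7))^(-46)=(8)(1 3)(6 7)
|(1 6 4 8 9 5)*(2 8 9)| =10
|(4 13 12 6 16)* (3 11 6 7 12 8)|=14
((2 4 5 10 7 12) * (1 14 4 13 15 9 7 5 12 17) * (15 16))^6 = (1 16 14 15 4 9 12 7 2 17 13)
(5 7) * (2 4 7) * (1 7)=(1 7 5 2 4)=[0, 7, 4, 3, 1, 2, 6, 5]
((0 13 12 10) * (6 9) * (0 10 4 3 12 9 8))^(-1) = ((0 13 9 6 8)(3 12 4))^(-1) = (0 8 6 9 13)(3 4 12)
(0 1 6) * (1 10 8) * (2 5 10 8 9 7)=[8, 6, 5, 3, 4, 10, 0, 2, 1, 7, 9]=(0 8 1 6)(2 5 10 9 7)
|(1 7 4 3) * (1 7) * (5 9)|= 6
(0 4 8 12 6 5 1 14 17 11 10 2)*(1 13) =(0 4 8 12 6 5 13 1 14 17 11 10 2) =[4, 14, 0, 3, 8, 13, 5, 7, 12, 9, 2, 10, 6, 1, 17, 15, 16, 11]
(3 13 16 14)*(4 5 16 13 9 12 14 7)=(3 9 12 14)(4 5 16 7)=[0, 1, 2, 9, 5, 16, 6, 4, 8, 12, 10, 11, 14, 13, 3, 15, 7]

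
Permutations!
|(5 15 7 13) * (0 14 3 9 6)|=|(0 14 3 9 6)(5 15 7 13)|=20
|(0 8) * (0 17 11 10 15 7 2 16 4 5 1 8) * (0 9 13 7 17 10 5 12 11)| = 15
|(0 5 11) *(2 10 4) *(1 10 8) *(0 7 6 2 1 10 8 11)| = 4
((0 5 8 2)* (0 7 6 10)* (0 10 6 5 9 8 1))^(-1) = ((10)(0 9 8 2 7 5 1))^(-1) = (10)(0 1 5 7 2 8 9)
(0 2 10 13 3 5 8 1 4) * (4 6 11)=(0 2 10 13 3 5 8 1 6 11 4)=[2, 6, 10, 5, 0, 8, 11, 7, 1, 9, 13, 4, 12, 3]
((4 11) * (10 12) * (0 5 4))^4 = ((0 5 4 11)(10 12))^4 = (12)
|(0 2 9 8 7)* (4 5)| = |(0 2 9 8 7)(4 5)| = 10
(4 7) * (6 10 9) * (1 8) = [0, 8, 2, 3, 7, 5, 10, 4, 1, 6, 9] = (1 8)(4 7)(6 10 9)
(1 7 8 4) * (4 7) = [0, 4, 2, 3, 1, 5, 6, 8, 7] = (1 4)(7 8)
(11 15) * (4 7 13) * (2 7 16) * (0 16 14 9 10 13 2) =(0 16)(2 7)(4 14 9 10 13)(11 15) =[16, 1, 7, 3, 14, 5, 6, 2, 8, 10, 13, 15, 12, 4, 9, 11, 0]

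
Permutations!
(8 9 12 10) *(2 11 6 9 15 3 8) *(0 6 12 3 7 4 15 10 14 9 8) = (0 6 8 10 2 11 12 14 9 3)(4 15 7) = [6, 1, 11, 0, 15, 5, 8, 4, 10, 3, 2, 12, 14, 13, 9, 7]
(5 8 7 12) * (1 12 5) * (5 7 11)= [0, 12, 2, 3, 4, 8, 6, 7, 11, 9, 10, 5, 1]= (1 12)(5 8 11)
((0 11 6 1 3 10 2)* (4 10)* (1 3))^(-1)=((0 11 6 3 4 10 2))^(-1)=(0 2 10 4 3 6 11)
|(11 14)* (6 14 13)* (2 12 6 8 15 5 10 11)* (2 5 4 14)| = |(2 12 6)(4 14 5 10 11 13 8 15)| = 24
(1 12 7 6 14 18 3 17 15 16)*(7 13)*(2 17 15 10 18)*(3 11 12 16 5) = [0, 16, 17, 15, 4, 3, 14, 6, 8, 9, 18, 12, 13, 7, 2, 5, 1, 10, 11] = (1 16)(2 17 10 18 11 12 13 7 6 14)(3 15 5)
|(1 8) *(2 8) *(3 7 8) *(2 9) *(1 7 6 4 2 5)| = |(1 9 5)(2 3 6 4)(7 8)| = 12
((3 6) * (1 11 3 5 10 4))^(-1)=((1 11 3 6 5 10 4))^(-1)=(1 4 10 5 6 3 11)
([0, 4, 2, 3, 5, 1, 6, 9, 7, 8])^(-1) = (1 5 4)(7 8 9)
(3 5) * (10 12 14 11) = (3 5)(10 12 14 11) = [0, 1, 2, 5, 4, 3, 6, 7, 8, 9, 12, 10, 14, 13, 11]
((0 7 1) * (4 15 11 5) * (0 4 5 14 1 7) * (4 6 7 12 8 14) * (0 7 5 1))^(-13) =(0 12 14 7 8)(1 5 6)(4 11 15)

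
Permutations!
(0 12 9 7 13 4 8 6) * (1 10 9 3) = (0 12 3 1 10 9 7 13 4 8 6) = [12, 10, 2, 1, 8, 5, 0, 13, 6, 7, 9, 11, 3, 4]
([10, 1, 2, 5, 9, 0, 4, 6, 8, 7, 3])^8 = [0, 1, 2, 3, 4, 5, 6, 7, 8, 9, 10]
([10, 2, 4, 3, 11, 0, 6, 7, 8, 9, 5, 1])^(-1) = (0 5 10)(1 11 4 2)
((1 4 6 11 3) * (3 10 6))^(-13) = (1 3 4)(6 10 11)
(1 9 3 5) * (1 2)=(1 9 3 5 2)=[0, 9, 1, 5, 4, 2, 6, 7, 8, 3]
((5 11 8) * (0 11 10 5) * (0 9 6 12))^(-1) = (0 12 6 9 8 11)(5 10)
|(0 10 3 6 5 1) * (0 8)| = |(0 10 3 6 5 1 8)| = 7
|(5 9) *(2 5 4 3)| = |(2 5 9 4 3)| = 5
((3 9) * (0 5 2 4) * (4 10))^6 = ((0 5 2 10 4)(3 9))^6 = (0 5 2 10 4)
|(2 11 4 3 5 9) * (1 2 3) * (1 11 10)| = |(1 2 10)(3 5 9)(4 11)| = 6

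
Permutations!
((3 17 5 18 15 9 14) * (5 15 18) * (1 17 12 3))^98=((18)(1 17 15 9 14)(3 12))^98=(18)(1 9 17 14 15)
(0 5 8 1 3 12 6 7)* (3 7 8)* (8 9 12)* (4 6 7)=(0 5 3 8 1 4 6 9 12 7)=[5, 4, 2, 8, 6, 3, 9, 0, 1, 12, 10, 11, 7]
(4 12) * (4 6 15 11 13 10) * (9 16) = [0, 1, 2, 3, 12, 5, 15, 7, 8, 16, 4, 13, 6, 10, 14, 11, 9] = (4 12 6 15 11 13 10)(9 16)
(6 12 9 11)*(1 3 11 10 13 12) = (1 3 11 6)(9 10 13 12) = [0, 3, 2, 11, 4, 5, 1, 7, 8, 10, 13, 6, 9, 12]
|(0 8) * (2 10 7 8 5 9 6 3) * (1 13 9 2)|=|(0 5 2 10 7 8)(1 13 9 6 3)|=30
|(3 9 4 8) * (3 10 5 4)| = 4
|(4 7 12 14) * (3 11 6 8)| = |(3 11 6 8)(4 7 12 14)| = 4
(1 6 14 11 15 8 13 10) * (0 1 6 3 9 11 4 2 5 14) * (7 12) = (0 1 3 9 11 15 8 13 10 6)(2 5 14 4)(7 12) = [1, 3, 5, 9, 2, 14, 0, 12, 13, 11, 6, 15, 7, 10, 4, 8]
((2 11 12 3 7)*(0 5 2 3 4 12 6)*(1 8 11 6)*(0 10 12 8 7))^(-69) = ((0 5 2 6 10 12 4 8 11 1 7 3))^(-69) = (0 6 4 1)(2 12 11 3)(5 10 8 7)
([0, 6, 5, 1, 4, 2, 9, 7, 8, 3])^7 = [0, 3, 5, 9, 4, 2, 1, 7, 8, 6]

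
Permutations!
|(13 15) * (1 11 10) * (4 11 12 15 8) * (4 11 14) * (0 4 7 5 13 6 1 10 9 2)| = 20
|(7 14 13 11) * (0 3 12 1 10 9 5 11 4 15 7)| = 40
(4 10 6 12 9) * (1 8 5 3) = (1 8 5 3)(4 10 6 12 9) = [0, 8, 2, 1, 10, 3, 12, 7, 5, 4, 6, 11, 9]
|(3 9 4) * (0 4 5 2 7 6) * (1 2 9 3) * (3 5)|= |(0 4 1 2 7 6)(3 5 9)|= 6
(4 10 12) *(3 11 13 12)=(3 11 13 12 4 10)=[0, 1, 2, 11, 10, 5, 6, 7, 8, 9, 3, 13, 4, 12]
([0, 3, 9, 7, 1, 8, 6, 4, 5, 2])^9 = (1 3 7 4)(2 9)(5 8)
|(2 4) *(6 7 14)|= 6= |(2 4)(6 7 14)|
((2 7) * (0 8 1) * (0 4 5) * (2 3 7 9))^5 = (2 9)(3 7)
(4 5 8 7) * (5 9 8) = (4 9 8 7) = [0, 1, 2, 3, 9, 5, 6, 4, 7, 8]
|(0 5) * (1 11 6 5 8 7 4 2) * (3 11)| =|(0 8 7 4 2 1 3 11 6 5)| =10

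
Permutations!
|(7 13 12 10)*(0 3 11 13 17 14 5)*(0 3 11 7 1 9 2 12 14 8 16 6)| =|(0 11 13 14 5 3 7 17 8 16 6)(1 9 2 12 10)| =55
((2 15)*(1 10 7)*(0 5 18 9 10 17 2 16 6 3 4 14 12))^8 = ((0 5 18 9 10 7 1 17 2 15 16 6 3 4 14 12))^8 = (0 2)(1 14)(3 10)(4 7)(5 15)(6 9)(12 17)(16 18)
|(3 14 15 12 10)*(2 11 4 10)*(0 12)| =9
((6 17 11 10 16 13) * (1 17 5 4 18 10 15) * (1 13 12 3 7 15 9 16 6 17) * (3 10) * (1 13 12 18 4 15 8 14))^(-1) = (1 14 8 7 3 18 16 9 11 17 13)(5 6 10 12 15)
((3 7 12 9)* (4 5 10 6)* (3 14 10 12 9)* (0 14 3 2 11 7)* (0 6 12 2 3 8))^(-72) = (0 4 8 6 9 3 7 12 11 10 2 14 5)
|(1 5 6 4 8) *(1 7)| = |(1 5 6 4 8 7)| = 6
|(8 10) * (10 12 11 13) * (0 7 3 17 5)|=|(0 7 3 17 5)(8 12 11 13 10)|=5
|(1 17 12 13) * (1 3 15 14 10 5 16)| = |(1 17 12 13 3 15 14 10 5 16)| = 10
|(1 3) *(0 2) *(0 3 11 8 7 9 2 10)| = 14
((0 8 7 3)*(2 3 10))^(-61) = ((0 8 7 10 2 3))^(-61) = (0 3 2 10 7 8)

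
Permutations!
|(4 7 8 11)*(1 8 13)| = 6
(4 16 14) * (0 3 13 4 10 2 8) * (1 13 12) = (0 3 12 1 13 4 16 14 10 2 8) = [3, 13, 8, 12, 16, 5, 6, 7, 0, 9, 2, 11, 1, 4, 10, 15, 14]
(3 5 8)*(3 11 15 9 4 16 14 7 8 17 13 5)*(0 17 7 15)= (0 17 13 5 7 8 11)(4 16 14 15 9)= [17, 1, 2, 3, 16, 7, 6, 8, 11, 4, 10, 0, 12, 5, 15, 9, 14, 13]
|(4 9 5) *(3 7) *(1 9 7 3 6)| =|(1 9 5 4 7 6)| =6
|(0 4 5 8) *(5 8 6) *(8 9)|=4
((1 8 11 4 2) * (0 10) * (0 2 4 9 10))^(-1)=(1 2 10 9 11 8)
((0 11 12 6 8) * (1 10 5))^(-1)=((0 11 12 6 8)(1 10 5))^(-1)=(0 8 6 12 11)(1 5 10)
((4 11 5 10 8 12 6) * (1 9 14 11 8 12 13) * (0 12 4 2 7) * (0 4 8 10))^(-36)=((0 12 6 2 7 4 10 8 13 1 9 14 11 5))^(-36)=(0 10 11 7 9 6 13)(1 12 8 5 4 14 2)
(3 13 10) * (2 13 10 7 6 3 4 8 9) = (2 13 7 6 3 10 4 8 9) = [0, 1, 13, 10, 8, 5, 3, 6, 9, 2, 4, 11, 12, 7]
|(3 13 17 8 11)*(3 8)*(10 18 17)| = 10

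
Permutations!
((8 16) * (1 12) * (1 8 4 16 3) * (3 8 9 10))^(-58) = (16)(1 9 3 12 10)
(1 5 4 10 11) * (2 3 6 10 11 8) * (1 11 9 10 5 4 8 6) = (11)(1 4 9 10 6 5 8 2 3) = [0, 4, 3, 1, 9, 8, 5, 7, 2, 10, 6, 11]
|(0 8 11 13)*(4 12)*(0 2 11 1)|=6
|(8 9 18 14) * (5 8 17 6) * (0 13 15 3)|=28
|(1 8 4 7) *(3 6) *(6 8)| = |(1 6 3 8 4 7)| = 6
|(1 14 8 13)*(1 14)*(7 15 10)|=|(7 15 10)(8 13 14)|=3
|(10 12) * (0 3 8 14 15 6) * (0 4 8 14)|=14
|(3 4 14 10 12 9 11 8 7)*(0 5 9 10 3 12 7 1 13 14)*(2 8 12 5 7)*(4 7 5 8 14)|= 14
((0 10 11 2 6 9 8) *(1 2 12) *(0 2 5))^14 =(0 11 1)(2 9)(5 10 12)(6 8)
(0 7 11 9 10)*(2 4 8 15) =(0 7 11 9 10)(2 4 8 15) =[7, 1, 4, 3, 8, 5, 6, 11, 15, 10, 0, 9, 12, 13, 14, 2]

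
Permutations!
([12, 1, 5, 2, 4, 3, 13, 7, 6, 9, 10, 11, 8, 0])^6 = (0 12 8 6 13)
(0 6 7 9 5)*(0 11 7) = (0 6)(5 11 7 9) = [6, 1, 2, 3, 4, 11, 0, 9, 8, 5, 10, 7]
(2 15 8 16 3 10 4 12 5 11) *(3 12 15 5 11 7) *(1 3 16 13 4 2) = (1 3 10 2 5 7 16 12 11)(4 15 8 13) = [0, 3, 5, 10, 15, 7, 6, 16, 13, 9, 2, 1, 11, 4, 14, 8, 12]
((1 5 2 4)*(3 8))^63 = (1 4 2 5)(3 8)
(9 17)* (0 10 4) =(0 10 4)(9 17) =[10, 1, 2, 3, 0, 5, 6, 7, 8, 17, 4, 11, 12, 13, 14, 15, 16, 9]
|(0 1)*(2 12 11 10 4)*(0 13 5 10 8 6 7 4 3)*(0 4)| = |(0 1 13 5 10 3 4 2 12 11 8 6 7)| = 13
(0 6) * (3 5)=(0 6)(3 5)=[6, 1, 2, 5, 4, 3, 0]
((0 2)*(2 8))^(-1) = (0 2 8)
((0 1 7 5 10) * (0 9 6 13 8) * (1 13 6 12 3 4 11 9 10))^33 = ((0 13 8)(1 7 5)(3 4 11 9 12))^33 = (13)(3 9 4 12 11)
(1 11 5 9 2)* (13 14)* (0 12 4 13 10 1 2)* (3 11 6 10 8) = (0 12 4 13 14 8 3 11 5 9)(1 6 10) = [12, 6, 2, 11, 13, 9, 10, 7, 3, 0, 1, 5, 4, 14, 8]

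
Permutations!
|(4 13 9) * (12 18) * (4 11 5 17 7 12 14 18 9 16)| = 6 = |(4 13 16)(5 17 7 12 9 11)(14 18)|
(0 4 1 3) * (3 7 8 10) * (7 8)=(0 4 1 8 10 3)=[4, 8, 2, 0, 1, 5, 6, 7, 10, 9, 3]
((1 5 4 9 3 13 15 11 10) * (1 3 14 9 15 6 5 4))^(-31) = ((1 4 15 11 10 3 13 6 5)(9 14))^(-31) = (1 3 4 13 15 6 11 5 10)(9 14)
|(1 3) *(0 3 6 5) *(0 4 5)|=4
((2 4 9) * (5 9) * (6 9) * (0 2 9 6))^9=(9)(0 2 4 5)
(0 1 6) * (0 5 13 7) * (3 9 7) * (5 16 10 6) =(0 1 5 13 3 9 7)(6 16 10) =[1, 5, 2, 9, 4, 13, 16, 0, 8, 7, 6, 11, 12, 3, 14, 15, 10]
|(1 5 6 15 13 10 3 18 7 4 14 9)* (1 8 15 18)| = 13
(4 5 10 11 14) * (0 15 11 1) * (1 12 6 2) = (0 15 11 14 4 5 10 12 6 2 1) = [15, 0, 1, 3, 5, 10, 2, 7, 8, 9, 12, 14, 6, 13, 4, 11]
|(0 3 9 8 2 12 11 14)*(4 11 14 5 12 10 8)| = |(0 3 9 4 11 5 12 14)(2 10 8)| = 24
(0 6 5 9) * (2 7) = (0 6 5 9)(2 7) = [6, 1, 7, 3, 4, 9, 5, 2, 8, 0]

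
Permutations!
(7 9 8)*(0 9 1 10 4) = [9, 10, 2, 3, 0, 5, 6, 1, 7, 8, 4] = (0 9 8 7 1 10 4)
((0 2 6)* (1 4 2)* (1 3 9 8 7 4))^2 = (0 9 7 2)(3 8 4 6) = ((0 3 9 8 7 4 2 6))^2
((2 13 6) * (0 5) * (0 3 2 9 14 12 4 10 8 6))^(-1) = (0 13 2 3 5)(4 12 14 9 6 8 10)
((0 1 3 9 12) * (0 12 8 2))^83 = ((12)(0 1 3 9 8 2))^83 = (12)(0 2 8 9 3 1)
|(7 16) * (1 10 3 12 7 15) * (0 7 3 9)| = 14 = |(0 7 16 15 1 10 9)(3 12)|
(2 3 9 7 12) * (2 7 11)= [0, 1, 3, 9, 4, 5, 6, 12, 8, 11, 10, 2, 7]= (2 3 9 11)(7 12)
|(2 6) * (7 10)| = |(2 6)(7 10)| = 2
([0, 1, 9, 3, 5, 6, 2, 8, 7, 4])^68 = [0, 1, 5, 3, 2, 9, 4, 7, 8, 6]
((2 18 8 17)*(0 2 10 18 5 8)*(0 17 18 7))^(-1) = (0 7 10 17 18 8 5 2)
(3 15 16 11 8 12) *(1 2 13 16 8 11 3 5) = (1 2 13 16 3 15 8 12 5) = [0, 2, 13, 15, 4, 1, 6, 7, 12, 9, 10, 11, 5, 16, 14, 8, 3]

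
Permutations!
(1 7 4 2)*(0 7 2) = (0 7 4)(1 2) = [7, 2, 1, 3, 0, 5, 6, 4]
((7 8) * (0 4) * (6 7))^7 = ((0 4)(6 7 8))^7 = (0 4)(6 7 8)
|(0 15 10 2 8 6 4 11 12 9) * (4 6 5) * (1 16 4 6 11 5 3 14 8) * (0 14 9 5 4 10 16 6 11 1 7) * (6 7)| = |(0 15 16 10 2 6 1 7)(3 9 14 8)(5 11 12)| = 24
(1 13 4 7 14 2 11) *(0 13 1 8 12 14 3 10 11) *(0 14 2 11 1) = (0 13 4 7 3 10 1)(2 14 11 8 12) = [13, 0, 14, 10, 7, 5, 6, 3, 12, 9, 1, 8, 2, 4, 11]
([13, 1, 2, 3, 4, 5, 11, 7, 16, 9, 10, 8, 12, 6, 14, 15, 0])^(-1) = (0 16 8 11 6 13)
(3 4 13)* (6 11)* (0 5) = (0 5)(3 4 13)(6 11) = [5, 1, 2, 4, 13, 0, 11, 7, 8, 9, 10, 6, 12, 3]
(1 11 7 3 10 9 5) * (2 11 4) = (1 4 2 11 7 3 10 9 5) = [0, 4, 11, 10, 2, 1, 6, 3, 8, 5, 9, 7]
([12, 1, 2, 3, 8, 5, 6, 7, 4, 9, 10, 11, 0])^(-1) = (0 12)(4 8)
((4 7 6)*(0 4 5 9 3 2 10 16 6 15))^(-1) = (0 15 7 4)(2 3 9 5 6 16 10)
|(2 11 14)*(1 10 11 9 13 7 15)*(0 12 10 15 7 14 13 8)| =|(0 12 10 11 13 14 2 9 8)(1 15)| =18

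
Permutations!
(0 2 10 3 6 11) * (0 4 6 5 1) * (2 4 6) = [4, 0, 10, 5, 2, 1, 11, 7, 8, 9, 3, 6] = (0 4 2 10 3 5 1)(6 11)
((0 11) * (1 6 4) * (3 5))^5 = (0 11)(1 4 6)(3 5)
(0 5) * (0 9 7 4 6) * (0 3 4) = (0 5 9 7)(3 4 6) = [5, 1, 2, 4, 6, 9, 3, 0, 8, 7]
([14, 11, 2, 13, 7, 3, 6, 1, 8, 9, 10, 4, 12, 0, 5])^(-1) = [13, 7, 2, 5, 11, 14, 6, 4, 8, 9, 10, 1, 12, 3, 0]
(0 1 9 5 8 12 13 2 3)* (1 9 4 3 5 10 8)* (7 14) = [9, 4, 5, 0, 3, 1, 6, 14, 12, 10, 8, 11, 13, 2, 7] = (0 9 10 8 12 13 2 5 1 4 3)(7 14)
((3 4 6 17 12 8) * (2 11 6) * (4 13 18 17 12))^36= ((2 11 6 12 8 3 13 18 17 4))^36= (2 13 6 17 8)(3 11 18 12 4)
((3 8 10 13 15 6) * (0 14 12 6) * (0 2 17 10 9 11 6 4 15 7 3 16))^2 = (0 12 15 17 13 3 9 6)(2 10 7 8 11 16 14 4)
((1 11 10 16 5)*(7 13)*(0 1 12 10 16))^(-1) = ((0 1 11 16 5 12 10)(7 13))^(-1) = (0 10 12 5 16 11 1)(7 13)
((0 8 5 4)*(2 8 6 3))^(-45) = ((0 6 3 2 8 5 4))^(-45) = (0 8 6 5 3 4 2)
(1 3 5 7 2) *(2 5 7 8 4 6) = (1 3 7 5 8 4 6 2) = [0, 3, 1, 7, 6, 8, 2, 5, 4]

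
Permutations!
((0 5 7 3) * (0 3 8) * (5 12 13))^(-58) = ((0 12 13 5 7 8))^(-58) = (0 13 7)(5 8 12)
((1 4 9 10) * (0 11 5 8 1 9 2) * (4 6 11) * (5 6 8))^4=(11)(0 4 2)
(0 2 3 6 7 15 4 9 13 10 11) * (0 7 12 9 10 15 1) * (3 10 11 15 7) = (0 2 10 15 4 11 3 6 12 9 13 7 1) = [2, 0, 10, 6, 11, 5, 12, 1, 8, 13, 15, 3, 9, 7, 14, 4]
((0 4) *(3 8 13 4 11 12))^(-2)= ((0 11 12 3 8 13 4))^(-2)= (0 13 3 11 4 8 12)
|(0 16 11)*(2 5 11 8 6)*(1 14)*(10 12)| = 14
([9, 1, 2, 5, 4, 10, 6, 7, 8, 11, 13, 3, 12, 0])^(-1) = (0 13 10 5 3 11 9)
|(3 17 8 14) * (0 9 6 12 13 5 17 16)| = 11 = |(0 9 6 12 13 5 17 8 14 3 16)|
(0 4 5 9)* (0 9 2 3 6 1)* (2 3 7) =(9)(0 4 5 3 6 1)(2 7) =[4, 0, 7, 6, 5, 3, 1, 2, 8, 9]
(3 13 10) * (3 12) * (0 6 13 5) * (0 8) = (0 6 13 10 12 3 5 8) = [6, 1, 2, 5, 4, 8, 13, 7, 0, 9, 12, 11, 3, 10]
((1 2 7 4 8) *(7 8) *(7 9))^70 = (1 2 8)(4 9 7)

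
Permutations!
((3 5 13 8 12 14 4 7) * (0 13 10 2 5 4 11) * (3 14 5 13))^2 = (0 4 14)(2 8 5)(3 7 11)(10 13 12)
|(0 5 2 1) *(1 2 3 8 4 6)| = 7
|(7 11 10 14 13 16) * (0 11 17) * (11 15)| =|(0 15 11 10 14 13 16 7 17)| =9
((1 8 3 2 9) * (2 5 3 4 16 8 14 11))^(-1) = (1 9 2 11 14)(3 5)(4 8 16) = ((1 14 11 2 9)(3 5)(4 16 8))^(-1)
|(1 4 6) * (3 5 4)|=5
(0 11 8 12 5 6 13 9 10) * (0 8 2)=(0 11 2)(5 6 13 9 10 8 12)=[11, 1, 0, 3, 4, 6, 13, 7, 12, 10, 8, 2, 5, 9]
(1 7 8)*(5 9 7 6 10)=(1 6 10 5 9 7 8)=[0, 6, 2, 3, 4, 9, 10, 8, 1, 7, 5]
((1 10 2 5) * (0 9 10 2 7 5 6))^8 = ((0 9 10 7 5 1 2 6))^8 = (10)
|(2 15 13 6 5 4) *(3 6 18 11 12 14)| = |(2 15 13 18 11 12 14 3 6 5 4)| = 11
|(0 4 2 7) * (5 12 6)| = 12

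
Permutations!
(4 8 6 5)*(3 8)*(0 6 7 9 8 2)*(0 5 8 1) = [6, 0, 5, 2, 3, 4, 8, 9, 7, 1] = (0 6 8 7 9 1)(2 5 4 3)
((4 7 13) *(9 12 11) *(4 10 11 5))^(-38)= (4 13 11 12)(5 7 10 9)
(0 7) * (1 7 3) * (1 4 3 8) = (0 8 1 7)(3 4) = [8, 7, 2, 4, 3, 5, 6, 0, 1]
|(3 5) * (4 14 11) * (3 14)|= |(3 5 14 11 4)|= 5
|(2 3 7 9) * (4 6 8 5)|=4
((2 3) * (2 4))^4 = (2 3 4)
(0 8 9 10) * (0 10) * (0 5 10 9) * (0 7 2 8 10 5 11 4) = (0 10 9 11 4)(2 8 7) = [10, 1, 8, 3, 0, 5, 6, 2, 7, 11, 9, 4]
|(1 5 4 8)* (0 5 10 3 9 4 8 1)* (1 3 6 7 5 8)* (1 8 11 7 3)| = |(0 11 7 5 8)(1 10 6 3 9 4)| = 30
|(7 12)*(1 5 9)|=6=|(1 5 9)(7 12)|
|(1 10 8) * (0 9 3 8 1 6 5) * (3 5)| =|(0 9 5)(1 10)(3 8 6)| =6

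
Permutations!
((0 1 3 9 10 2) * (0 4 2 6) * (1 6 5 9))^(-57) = (10)(0 6)(1 3)(2 4)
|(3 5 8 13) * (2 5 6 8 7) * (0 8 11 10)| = |(0 8 13 3 6 11 10)(2 5 7)| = 21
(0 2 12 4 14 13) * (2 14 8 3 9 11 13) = (0 14 2 12 4 8 3 9 11 13) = [14, 1, 12, 9, 8, 5, 6, 7, 3, 11, 10, 13, 4, 0, 2]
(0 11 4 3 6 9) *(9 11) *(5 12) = (0 9)(3 6 11 4)(5 12) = [9, 1, 2, 6, 3, 12, 11, 7, 8, 0, 10, 4, 5]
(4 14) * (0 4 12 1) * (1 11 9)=[4, 0, 2, 3, 14, 5, 6, 7, 8, 1, 10, 9, 11, 13, 12]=(0 4 14 12 11 9 1)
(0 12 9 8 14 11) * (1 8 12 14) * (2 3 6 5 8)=(0 14 11)(1 2 3 6 5 8)(9 12)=[14, 2, 3, 6, 4, 8, 5, 7, 1, 12, 10, 0, 9, 13, 11]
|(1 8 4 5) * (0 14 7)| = |(0 14 7)(1 8 4 5)| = 12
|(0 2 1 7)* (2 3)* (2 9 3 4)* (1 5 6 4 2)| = 14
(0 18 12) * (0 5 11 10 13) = [18, 1, 2, 3, 4, 11, 6, 7, 8, 9, 13, 10, 5, 0, 14, 15, 16, 17, 12] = (0 18 12 5 11 10 13)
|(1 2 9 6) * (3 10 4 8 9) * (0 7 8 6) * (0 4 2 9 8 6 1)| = |(0 7 6)(1 9 4)(2 3 10)| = 3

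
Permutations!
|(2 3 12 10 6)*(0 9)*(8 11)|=|(0 9)(2 3 12 10 6)(8 11)|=10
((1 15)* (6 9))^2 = ((1 15)(6 9))^2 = (15)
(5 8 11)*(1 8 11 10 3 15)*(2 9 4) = (1 8 10 3 15)(2 9 4)(5 11) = [0, 8, 9, 15, 2, 11, 6, 7, 10, 4, 3, 5, 12, 13, 14, 1]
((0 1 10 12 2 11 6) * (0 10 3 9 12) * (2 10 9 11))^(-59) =((0 1 3 11 6 9 12 10))^(-59) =(0 9 3 10 6 1 12 11)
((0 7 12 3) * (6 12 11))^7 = ((0 7 11 6 12 3))^7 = (0 7 11 6 12 3)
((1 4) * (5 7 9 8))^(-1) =((1 4)(5 7 9 8))^(-1) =(1 4)(5 8 9 7)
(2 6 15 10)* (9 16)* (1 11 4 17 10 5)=(1 11 4 17 10 2 6 15 5)(9 16)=[0, 11, 6, 3, 17, 1, 15, 7, 8, 16, 2, 4, 12, 13, 14, 5, 9, 10]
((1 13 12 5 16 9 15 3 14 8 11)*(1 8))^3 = (1 5 15)(3 13 16)(8 11)(9 14 12)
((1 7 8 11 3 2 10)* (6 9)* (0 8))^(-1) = (0 7 1 10 2 3 11 8)(6 9)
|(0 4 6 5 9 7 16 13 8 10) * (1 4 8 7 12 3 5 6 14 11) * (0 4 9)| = 33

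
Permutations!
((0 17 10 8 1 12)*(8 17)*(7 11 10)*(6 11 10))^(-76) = ((0 8 1 12)(6 11)(7 10 17))^(-76) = (7 17 10)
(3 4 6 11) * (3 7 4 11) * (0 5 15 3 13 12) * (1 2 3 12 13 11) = (0 5 15 12)(1 2 3)(4 6 11 7) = [5, 2, 3, 1, 6, 15, 11, 4, 8, 9, 10, 7, 0, 13, 14, 12]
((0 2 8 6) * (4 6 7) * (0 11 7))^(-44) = (11)(0 2 8)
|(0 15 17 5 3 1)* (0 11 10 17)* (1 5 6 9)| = 6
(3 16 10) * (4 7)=(3 16 10)(4 7)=[0, 1, 2, 16, 7, 5, 6, 4, 8, 9, 3, 11, 12, 13, 14, 15, 10]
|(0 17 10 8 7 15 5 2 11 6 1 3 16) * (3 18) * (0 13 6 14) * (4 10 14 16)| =|(0 17 14)(1 18 3 4 10 8 7 15 5 2 11 16 13 6)| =42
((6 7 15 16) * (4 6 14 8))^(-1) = (4 8 14 16 15 7 6)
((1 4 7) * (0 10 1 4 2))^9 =(0 10 1 2)(4 7)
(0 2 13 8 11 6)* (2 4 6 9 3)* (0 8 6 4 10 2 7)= (0 10 2 13 6 8 11 9 3 7)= [10, 1, 13, 7, 4, 5, 8, 0, 11, 3, 2, 9, 12, 6]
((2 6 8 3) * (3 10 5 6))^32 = (10)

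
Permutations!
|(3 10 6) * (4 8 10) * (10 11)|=|(3 4 8 11 10 6)|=6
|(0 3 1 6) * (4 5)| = |(0 3 1 6)(4 5)| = 4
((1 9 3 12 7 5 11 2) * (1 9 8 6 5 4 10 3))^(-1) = ((1 8 6 5 11 2 9)(3 12 7 4 10))^(-1) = (1 9 2 11 5 6 8)(3 10 4 7 12)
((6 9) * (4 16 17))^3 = ((4 16 17)(6 9))^3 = (17)(6 9)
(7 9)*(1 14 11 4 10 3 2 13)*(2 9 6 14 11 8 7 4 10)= [0, 11, 13, 9, 2, 5, 14, 6, 7, 4, 3, 10, 12, 1, 8]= (1 11 10 3 9 4 2 13)(6 14 8 7)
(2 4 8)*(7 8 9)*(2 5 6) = (2 4 9 7 8 5 6) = [0, 1, 4, 3, 9, 6, 2, 8, 5, 7]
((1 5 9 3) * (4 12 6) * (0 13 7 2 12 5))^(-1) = (0 1 3 9 5 4 6 12 2 7 13)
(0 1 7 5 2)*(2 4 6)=(0 1 7 5 4 6 2)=[1, 7, 0, 3, 6, 4, 2, 5]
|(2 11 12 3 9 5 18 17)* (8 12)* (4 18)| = 10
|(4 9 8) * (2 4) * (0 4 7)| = 6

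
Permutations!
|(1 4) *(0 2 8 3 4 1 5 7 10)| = |(0 2 8 3 4 5 7 10)| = 8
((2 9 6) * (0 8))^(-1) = (0 8)(2 6 9)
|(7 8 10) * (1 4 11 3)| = 12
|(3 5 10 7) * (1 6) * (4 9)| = 4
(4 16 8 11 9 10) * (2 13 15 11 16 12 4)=(2 13 15 11 9 10)(4 12)(8 16)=[0, 1, 13, 3, 12, 5, 6, 7, 16, 10, 2, 9, 4, 15, 14, 11, 8]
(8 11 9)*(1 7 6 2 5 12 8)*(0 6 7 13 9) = (0 6 2 5 12 8 11)(1 13 9) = [6, 13, 5, 3, 4, 12, 2, 7, 11, 1, 10, 0, 8, 9]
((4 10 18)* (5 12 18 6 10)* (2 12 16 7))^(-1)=(2 7 16 5 4 18 12)(6 10)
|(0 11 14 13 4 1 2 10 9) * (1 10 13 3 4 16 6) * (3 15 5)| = 45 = |(0 11 14 15 5 3 4 10 9)(1 2 13 16 6)|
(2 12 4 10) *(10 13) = [0, 1, 12, 3, 13, 5, 6, 7, 8, 9, 2, 11, 4, 10] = (2 12 4 13 10)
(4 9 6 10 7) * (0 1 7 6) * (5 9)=(0 1 7 4 5 9)(6 10)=[1, 7, 2, 3, 5, 9, 10, 4, 8, 0, 6]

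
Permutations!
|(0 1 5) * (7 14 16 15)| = |(0 1 5)(7 14 16 15)| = 12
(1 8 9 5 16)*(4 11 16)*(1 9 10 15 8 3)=(1 3)(4 11 16 9 5)(8 10 15)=[0, 3, 2, 1, 11, 4, 6, 7, 10, 5, 15, 16, 12, 13, 14, 8, 9]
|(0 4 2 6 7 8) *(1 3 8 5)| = |(0 4 2 6 7 5 1 3 8)| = 9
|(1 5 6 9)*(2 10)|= |(1 5 6 9)(2 10)|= 4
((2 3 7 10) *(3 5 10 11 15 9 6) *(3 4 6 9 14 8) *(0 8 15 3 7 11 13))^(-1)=((0 8 7 13)(2 5 10)(3 11)(4 6)(14 15))^(-1)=(0 13 7 8)(2 10 5)(3 11)(4 6)(14 15)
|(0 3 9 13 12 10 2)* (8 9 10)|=4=|(0 3 10 2)(8 9 13 12)|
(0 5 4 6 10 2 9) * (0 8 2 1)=(0 5 4 6 10 1)(2 9 8)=[5, 0, 9, 3, 6, 4, 10, 7, 2, 8, 1]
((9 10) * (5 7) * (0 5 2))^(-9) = (0 2 7 5)(9 10)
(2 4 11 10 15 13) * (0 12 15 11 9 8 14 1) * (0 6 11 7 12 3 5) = (0 3 5)(1 6 11 10 7 12 15 13 2 4 9 8 14) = [3, 6, 4, 5, 9, 0, 11, 12, 14, 8, 7, 10, 15, 2, 1, 13]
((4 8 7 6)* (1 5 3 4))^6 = ((1 5 3 4 8 7 6))^6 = (1 6 7 8 4 3 5)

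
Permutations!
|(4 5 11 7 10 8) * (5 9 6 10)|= |(4 9 6 10 8)(5 11 7)|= 15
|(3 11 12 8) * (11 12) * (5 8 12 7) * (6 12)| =4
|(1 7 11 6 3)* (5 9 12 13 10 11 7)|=9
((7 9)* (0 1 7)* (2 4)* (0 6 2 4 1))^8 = (1 6 7 2 9) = ((1 7 9 6 2))^8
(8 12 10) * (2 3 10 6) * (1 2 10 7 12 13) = (1 2 3 7 12 6 10 8 13) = [0, 2, 3, 7, 4, 5, 10, 12, 13, 9, 8, 11, 6, 1]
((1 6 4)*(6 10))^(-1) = ((1 10 6 4))^(-1) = (1 4 6 10)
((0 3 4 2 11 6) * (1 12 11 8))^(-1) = (0 6 11 12 1 8 2 4 3)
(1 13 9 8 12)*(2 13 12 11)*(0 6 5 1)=(0 6 5 1 12)(2 13 9 8 11)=[6, 12, 13, 3, 4, 1, 5, 7, 11, 8, 10, 2, 0, 9]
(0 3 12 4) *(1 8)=[3, 8, 2, 12, 0, 5, 6, 7, 1, 9, 10, 11, 4]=(0 3 12 4)(1 8)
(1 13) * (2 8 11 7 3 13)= (1 2 8 11 7 3 13)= [0, 2, 8, 13, 4, 5, 6, 3, 11, 9, 10, 7, 12, 1]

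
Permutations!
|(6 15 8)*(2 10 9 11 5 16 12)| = |(2 10 9 11 5 16 12)(6 15 8)| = 21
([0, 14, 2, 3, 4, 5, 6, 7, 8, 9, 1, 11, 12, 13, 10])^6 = [0, 1, 2, 3, 4, 5, 6, 7, 8, 9, 10, 11, 12, 13, 14]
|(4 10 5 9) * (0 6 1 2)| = |(0 6 1 2)(4 10 5 9)| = 4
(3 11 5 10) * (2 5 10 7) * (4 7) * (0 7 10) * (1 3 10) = (0 7 2 5 4 1 3 11) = [7, 3, 5, 11, 1, 4, 6, 2, 8, 9, 10, 0]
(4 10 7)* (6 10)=(4 6 10 7)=[0, 1, 2, 3, 6, 5, 10, 4, 8, 9, 7]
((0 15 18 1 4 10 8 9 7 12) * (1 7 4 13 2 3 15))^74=((0 1 13 2 3 15 18 7 12)(4 10 8 9))^74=(0 13 3 18 12 1 2 15 7)(4 8)(9 10)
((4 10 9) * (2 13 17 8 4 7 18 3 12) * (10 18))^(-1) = (2 12 3 18 4 8 17 13)(7 9 10)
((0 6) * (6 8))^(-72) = (8)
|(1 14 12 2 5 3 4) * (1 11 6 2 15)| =|(1 14 12 15)(2 5 3 4 11 6)| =12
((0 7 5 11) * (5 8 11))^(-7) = (0 7 8 11)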